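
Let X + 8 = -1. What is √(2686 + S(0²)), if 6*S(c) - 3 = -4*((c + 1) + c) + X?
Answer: √24159/3 ≈ 51.811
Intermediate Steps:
X = -9 (X = -8 - 1 = -9)
S(c) = -5/3 - 4*c/3 (S(c) = ½ + (-4*((c + 1) + c) - 9)/6 = ½ + (-4*((1 + c) + c) - 9)/6 = ½ + (-4*(1 + 2*c) - 9)/6 = ½ + ((-4 - 8*c) - 9)/6 = ½ + (-13 - 8*c)/6 = ½ + (-13/6 - 4*c/3) = -5/3 - 4*c/3)
√(2686 + S(0²)) = √(2686 + (-5/3 - 4/3*0²)) = √(2686 + (-5/3 - 4/3*0)) = √(2686 + (-5/3 + 0)) = √(2686 - 5/3) = √(8053/3) = √24159/3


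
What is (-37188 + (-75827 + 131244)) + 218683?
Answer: 236912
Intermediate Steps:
(-37188 + (-75827 + 131244)) + 218683 = (-37188 + 55417) + 218683 = 18229 + 218683 = 236912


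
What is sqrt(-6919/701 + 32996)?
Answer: 3*sqrt(1801046353)/701 ≈ 181.62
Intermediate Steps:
sqrt(-6919/701 + 32996) = sqrt(23123277/701) = 3*sqrt(1801046353)/701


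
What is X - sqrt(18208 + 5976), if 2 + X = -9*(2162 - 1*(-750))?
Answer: -26210 - 2*sqrt(6046) ≈ -26366.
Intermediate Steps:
X = -26210 (X = -2 - 9*(2162 - 1*(-750)) = -2 - 9*(2162 + 750) = -2 - 9*2912 = -2 - 26208 = -26210)
X - sqrt(18208 + 5976) = -26210 - sqrt(18208 + 5976) = -26210 - sqrt(24184) = -26210 - 2*sqrt(6046)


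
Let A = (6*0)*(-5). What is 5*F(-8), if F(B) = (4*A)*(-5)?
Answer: 0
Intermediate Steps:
A = 0 (A = 0*(-5) = 0)
F(B) = 0 (F(B) = (4*0)*(-5) = 0*(-5) = 0)
5*F(-8) = 5*0 = 0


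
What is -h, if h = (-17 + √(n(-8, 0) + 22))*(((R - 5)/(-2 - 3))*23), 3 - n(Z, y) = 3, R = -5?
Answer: 782 - 46*√22 ≈ 566.24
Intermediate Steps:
n(Z, y) = 0 (n(Z, y) = 3 - 1*3 = 3 - 3 = 0)
h = -782 + 46*√22 (h = (-17 + √(0 + 22))*(((-5 - 5)/(-2 - 3))*23) = (-17 + √22)*(-10/(-5)*23) = (-17 + √22)*(-10*(-⅕)*23) = (-17 + √22)*(2*23) = (-17 + √22)*46 = -782 + 46*√22 ≈ -566.24)
-h = -(-782 + 46*√22) = 782 - 46*√22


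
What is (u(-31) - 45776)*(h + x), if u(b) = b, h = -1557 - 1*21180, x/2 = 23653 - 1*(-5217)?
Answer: -1603382421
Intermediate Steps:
x = 57740 (x = 2*(23653 - 1*(-5217)) = 2*(23653 + 5217) = 2*28870 = 57740)
h = -22737 (h = -1557 - 21180 = -22737)
(u(-31) - 45776)*(h + x) = (-31 - 45776)*(-22737 + 57740) = -45807*35003 = -1603382421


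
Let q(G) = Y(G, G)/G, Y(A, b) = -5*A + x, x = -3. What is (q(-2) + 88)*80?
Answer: 6760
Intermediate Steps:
Y(A, b) = -3 - 5*A (Y(A, b) = -5*A - 3 = -3 - 5*A)
q(G) = (-3 - 5*G)/G
(q(-2) + 88)*80 = ((-5 - 3/(-2)) + 88)*80 = ((-5 - 3*(-½)) + 88)*80 = ((-5 + 3/2) + 88)*80 = (-7/2 + 88)*80 = (169/2)*80 = 6760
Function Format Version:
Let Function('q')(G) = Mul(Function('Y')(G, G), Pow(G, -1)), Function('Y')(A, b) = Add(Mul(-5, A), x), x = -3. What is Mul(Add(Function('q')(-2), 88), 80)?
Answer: 6760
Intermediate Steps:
Function('Y')(A, b) = Add(-3, Mul(-5, A)) (Function('Y')(A, b) = Add(Mul(-5, A), -3) = Add(-3, Mul(-5, A)))
Function('q')(G) = Mul(Pow(G, -1), Add(-3, Mul(-5, G))) (Function('q')(G) = Mul(Add(-3, Mul(-5, G)), Pow(G, -1)) = Mul(Pow(G, -1), Add(-3, Mul(-5, G))))
Mul(Add(Function('q')(-2), 88), 80) = Mul(Add(Add(-5, Mul(-3, Pow(-2, -1))), 88), 80) = Mul(Add(Add(-5, Mul(-3, Rational(-1, 2))), 88), 80) = Mul(Add(Add(-5, Rational(3, 2)), 88), 80) = Mul(Add(Rational(-7, 2), 88), 80) = Mul(Rational(169, 2), 80) = 6760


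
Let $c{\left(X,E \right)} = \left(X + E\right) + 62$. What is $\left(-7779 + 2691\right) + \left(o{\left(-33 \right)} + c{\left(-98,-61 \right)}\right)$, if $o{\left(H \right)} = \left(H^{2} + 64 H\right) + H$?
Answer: $-6241$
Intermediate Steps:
$o{\left(H \right)} = H^{2} + 65 H$
$c{\left(X,E \right)} = 62 + E + X$ ($c{\left(X,E \right)} = \left(E + X\right) + 62 = 62 + E + X$)
$\left(-7779 + 2691\right) + \left(o{\left(-33 \right)} + c{\left(-98,-61 \right)}\right) = \left(-7779 + 2691\right) - \left(97 + 33 \left(65 - 33\right)\right) = -5088 - 1153 = -6241$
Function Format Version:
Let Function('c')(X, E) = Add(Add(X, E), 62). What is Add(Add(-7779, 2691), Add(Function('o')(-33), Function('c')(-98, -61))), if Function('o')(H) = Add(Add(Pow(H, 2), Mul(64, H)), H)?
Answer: -6241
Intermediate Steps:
Function('o')(H) = Add(Pow(H, 2), Mul(65, H))
Function('c')(X, E) = Add(62, E, X) (Function('c')(X, E) = Add(Add(E, X), 62) = Add(62, E, X))
Add(Add(-7779, 2691), Add(Function('o')(-33), Function('c')(-98, -61))) = Add(Add(-7779, 2691), Add(Mul(-33, Add(65, -33)), Add(62, -61, -98))) = Add(-5088, Add(Mul(-33, 32), -97)) = Add(-5088, Add(-1056, -97)) = Add(-5088, -1153) = -6241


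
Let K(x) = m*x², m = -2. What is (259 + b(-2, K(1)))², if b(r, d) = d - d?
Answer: 67081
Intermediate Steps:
K(x) = -2*x²
b(r, d) = 0
(259 + b(-2, K(1)))² = (259 + 0)² = 259² = 67081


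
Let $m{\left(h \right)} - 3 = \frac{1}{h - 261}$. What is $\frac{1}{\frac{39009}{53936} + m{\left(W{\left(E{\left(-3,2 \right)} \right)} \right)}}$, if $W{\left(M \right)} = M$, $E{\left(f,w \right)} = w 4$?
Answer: $\frac{13645808}{50752765} \approx 0.26887$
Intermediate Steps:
$E{\left(f,w \right)} = 4 w$
$m{\left(h \right)} = 3 + \frac{1}{-261 + h}$ ($m{\left(h \right)} = 3 + \frac{1}{h - 261} = 3 + \frac{1}{-261 + h}$)
$\frac{1}{\frac{39009}{53936} + m{\left(W{\left(E{\left(-3,2 \right)} \right)} \right)}} = \frac{1}{\frac{39009}{53936} + \frac{-782 + 3 \cdot 4 \cdot 2}{-261 + 4 \cdot 2}} = \frac{1}{39009 \cdot \frac{1}{53936} + \frac{-782 + 3 \cdot 8}{-261 + 8}} = \frac{1}{\frac{39009}{53936} + \frac{-782 + 24}{-253}} = \frac{1}{\frac{39009}{53936} - - \frac{758}{253}} = \frac{1}{\frac{39009}{53936} + \frac{758}{253}} = \frac{1}{\frac{50752765}{13645808}} = \frac{13645808}{50752765}$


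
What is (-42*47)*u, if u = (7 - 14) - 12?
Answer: 37506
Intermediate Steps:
u = -19 (u = -7 - 12 = -19)
(-42*47)*u = -42*47*(-19) = -1974*(-19) = 37506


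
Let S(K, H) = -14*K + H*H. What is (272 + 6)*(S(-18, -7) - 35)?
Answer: 73948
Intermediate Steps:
S(K, H) = H² - 14*K (S(K, H) = -14*K + H² = H² - 14*K)
(272 + 6)*(S(-18, -7) - 35) = (272 + 6)*(((-7)² - 14*(-18)) - 35) = 278*((49 + 252) - 35) = 278*(301 - 35) = 278*266 = 73948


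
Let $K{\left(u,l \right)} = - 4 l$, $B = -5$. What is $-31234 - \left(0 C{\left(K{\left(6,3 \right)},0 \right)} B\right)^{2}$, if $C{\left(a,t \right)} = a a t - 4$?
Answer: $-31234$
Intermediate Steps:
$C{\left(a,t \right)} = -4 + t a^{2}$ ($C{\left(a,t \right)} = a^{2} t - 4 = t a^{2} - 4 = -4 + t a^{2}$)
$-31234 - \left(0 C{\left(K{\left(6,3 \right)},0 \right)} B\right)^{2} = -31234 - \left(0 \left(-4 + 0 \left(\left(-4\right) 3\right)^{2}\right) \left(-5\right)\right)^{2} = -31234 - \left(0 \left(-4 + 0 \left(-12\right)^{2}\right) \left(-5\right)\right)^{2} = -31234 - \left(0 \left(-4 + 0 \cdot 144\right) \left(-5\right)\right)^{2} = -31234 - \left(0 \left(-4 + 0\right) \left(-5\right)\right)^{2} = -31234 - \left(0 \left(-4\right) \left(-5\right)\right)^{2} = -31234 - \left(0 \left(-5\right)\right)^{2} = -31234 - 0^{2} = -31234 - 0 = -31234 + 0 = -31234$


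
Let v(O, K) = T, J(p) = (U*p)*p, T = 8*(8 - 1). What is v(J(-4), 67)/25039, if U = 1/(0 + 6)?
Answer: 8/3577 ≈ 0.0022365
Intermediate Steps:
U = ⅙ (U = 1/6 = ⅙ ≈ 0.16667)
T = 56 (T = 8*7 = 56)
J(p) = p²/6 (J(p) = (p/6)*p = p²/6)
v(O, K) = 56
v(J(-4), 67)/25039 = 56/25039 = 56*(1/25039) = 8/3577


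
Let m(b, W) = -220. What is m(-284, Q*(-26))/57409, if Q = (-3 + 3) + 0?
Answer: -20/5219 ≈ -0.0038322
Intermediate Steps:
Q = 0 (Q = 0 + 0 = 0)
m(-284, Q*(-26))/57409 = -220/57409 = -220*1/57409 = -20/5219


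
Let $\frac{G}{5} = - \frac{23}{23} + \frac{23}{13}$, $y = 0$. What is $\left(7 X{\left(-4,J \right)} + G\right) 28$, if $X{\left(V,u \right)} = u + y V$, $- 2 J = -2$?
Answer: $\frac{3948}{13} \approx 303.69$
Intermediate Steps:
$J = 1$ ($J = \left(- \frac{1}{2}\right) \left(-2\right) = 1$)
$X{\left(V,u \right)} = u$ ($X{\left(V,u \right)} = u + 0 V = u + 0 = u$)
$G = \frac{50}{13}$ ($G = 5 \left(- \frac{23}{23} + \frac{23}{13}\right) = 5 \left(\left(-23\right) \frac{1}{23} + 23 \cdot \frac{1}{13}\right) = 5 \left(-1 + \frac{23}{13}\right) = 5 \cdot \frac{10}{13} = \frac{50}{13} \approx 3.8462$)
$\left(7 X{\left(-4,J \right)} + G\right) 28 = \left(7 \cdot 1 + \frac{50}{13}\right) 28 = \left(7 + \frac{50}{13}\right) 28 = \frac{141}{13} \cdot 28 = \frac{3948}{13}$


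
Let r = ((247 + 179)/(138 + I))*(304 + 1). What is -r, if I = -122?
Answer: -64965/8 ≈ -8120.6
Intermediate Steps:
r = 64965/8 (r = ((247 + 179)/(138 - 122))*(304 + 1) = (426/16)*305 = (426*(1/16))*305 = (213/8)*305 = 64965/8 ≈ 8120.6)
-r = -1*64965/8 = -64965/8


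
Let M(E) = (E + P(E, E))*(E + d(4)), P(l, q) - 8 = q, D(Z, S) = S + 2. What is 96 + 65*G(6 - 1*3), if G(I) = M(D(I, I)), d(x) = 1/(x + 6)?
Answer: 6063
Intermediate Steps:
D(Z, S) = 2 + S
P(l, q) = 8 + q
d(x) = 1/(6 + x)
M(E) = (8 + 2*E)*(⅒ + E) (M(E) = (E + (8 + E))*(E + 1/(6 + 4)) = (8 + 2*E)*(E + 1/10) = (8 + 2*E)*(E + ⅒) = (8 + 2*E)*(⅒ + E))
G(I) = 86/5 + 2*(2 + I)² + 41*I/5 (G(I) = ⅘ + 2*(2 + I)² + 41*(2 + I)/5 = ⅘ + 2*(2 + I)² + (82/5 + 41*I/5) = 86/5 + 2*(2 + I)² + 41*I/5)
96 + 65*G(6 - 1*3) = 96 + 65*(126/5 + 2*(6 - 1*3)² + 81*(6 - 1*3)/5) = 96 + 65*(126/5 + 2*(6 - 3)² + 81*(6 - 3)/5) = 96 + 65*(126/5 + 2*3² + (81/5)*3) = 96 + 65*(126/5 + 2*9 + 243/5) = 96 + 65*(126/5 + 18 + 243/5) = 96 + 65*(459/5) = 96 + 5967 = 6063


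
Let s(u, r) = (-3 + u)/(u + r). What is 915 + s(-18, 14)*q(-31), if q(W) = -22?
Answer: 1599/2 ≈ 799.50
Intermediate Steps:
s(u, r) = (-3 + u)/(r + u)
915 + s(-18, 14)*q(-31) = 915 + ((-3 - 18)/(14 - 18))*(-22) = 915 + (-21/(-4))*(-22) = 915 - ¼*(-21)*(-22) = 915 + (21/4)*(-22) = 915 - 231/2 = 1599/2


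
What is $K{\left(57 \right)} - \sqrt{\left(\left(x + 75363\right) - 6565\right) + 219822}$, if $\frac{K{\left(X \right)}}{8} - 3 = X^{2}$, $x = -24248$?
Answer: $26016 - 2 \sqrt{66093} \approx 25502.0$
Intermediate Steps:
$K{\left(X \right)} = 24 + 8 X^{2}$
$K{\left(57 \right)} - \sqrt{\left(\left(x + 75363\right) - 6565\right) + 219822} = \left(24 + 8 \cdot 57^{2}\right) - \sqrt{\left(\left(-24248 + 75363\right) - 6565\right) + 219822} = \left(24 + 8 \cdot 3249\right) - \sqrt{\left(51115 - 6565\right) + 219822} = \left(24 + 25992\right) - \sqrt{44550 + 219822} = 26016 - \sqrt{264372} = 26016 - 2 \sqrt{66093}$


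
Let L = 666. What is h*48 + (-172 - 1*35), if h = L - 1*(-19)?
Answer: 32673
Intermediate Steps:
h = 685 (h = 666 - 1*(-19) = 666 + 19 = 685)
h*48 + (-172 - 1*35) = 685*48 + (-172 - 1*35) = 32880 + (-172 - 35) = 32880 - 207 = 32673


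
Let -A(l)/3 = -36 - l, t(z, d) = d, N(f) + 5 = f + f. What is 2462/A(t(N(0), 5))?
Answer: 2462/123 ≈ 20.016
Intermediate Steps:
N(f) = -5 + 2*f (N(f) = -5 + (f + f) = -5 + 2*f)
A(l) = 108 + 3*l (A(l) = -3*(-36 - l) = 108 + 3*l)
2462/A(t(N(0), 5)) = 2462/(108 + 3*5) = 2462/(108 + 15) = 2462/123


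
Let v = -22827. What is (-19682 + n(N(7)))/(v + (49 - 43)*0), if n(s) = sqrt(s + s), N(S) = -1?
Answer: 19682/22827 - I*sqrt(2)/22827 ≈ 0.86222 - 6.1954e-5*I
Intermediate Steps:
n(s) = sqrt(2)*sqrt(s) (n(s) = sqrt(2*s) = sqrt(2)*sqrt(s))
(-19682 + n(N(7)))/(v + (49 - 43)*0) = (-19682 + sqrt(2)*sqrt(-1))/(-22827 + (49 - 43)*0) = (-19682 + sqrt(2)*I)/(-22827 + 6*0) = (-19682 + I*sqrt(2))/(-22827 + 0) = (-19682 + I*sqrt(2))/(-22827) = (-19682 + I*sqrt(2))*(-1/22827) = 19682/22827 - I*sqrt(2)/22827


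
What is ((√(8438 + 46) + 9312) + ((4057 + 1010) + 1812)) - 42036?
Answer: -25845 + 2*√2121 ≈ -25753.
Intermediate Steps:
((√(8438 + 46) + 9312) + ((4057 + 1010) + 1812)) - 42036 = ((√8484 + 9312) + (5067 + 1812)) - 42036 = ((2*√2121 + 9312) + 6879) - 42036 = ((9312 + 2*√2121) + 6879) - 42036 = (16191 + 2*√2121) - 42036 = -25845 + 2*√2121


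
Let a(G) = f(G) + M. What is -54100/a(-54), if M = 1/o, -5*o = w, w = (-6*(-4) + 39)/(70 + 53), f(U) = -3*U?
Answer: -1136100/3197 ≈ -355.36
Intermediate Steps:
w = 21/41 (w = (24 + 39)/123 = 63*(1/123) = 21/41 ≈ 0.51220)
o = -21/205 (o = -⅕*21/41 = -21/205 ≈ -0.10244)
M = -205/21 (M = 1/(-21/205) = -205/21 ≈ -9.7619)
a(G) = -205/21 - 3*G (a(G) = -3*G - 205/21 = -205/21 - 3*G)
-54100/a(-54) = -54100/(-205/21 - 3*(-54)) = -54100/(-205/21 + 162) = -54100/3197/21 = -54100*21/3197 = -1136100/3197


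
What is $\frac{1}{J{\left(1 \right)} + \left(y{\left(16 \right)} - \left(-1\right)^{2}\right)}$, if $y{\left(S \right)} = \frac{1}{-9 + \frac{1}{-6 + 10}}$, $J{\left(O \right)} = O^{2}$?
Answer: $- \frac{35}{4} \approx -8.75$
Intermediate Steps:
$y{\left(S \right)} = - \frac{4}{35}$ ($y{\left(S \right)} = \frac{1}{-9 + \frac{1}{4}} = \frac{1}{- \frac{35}{4}} = - \frac{4}{35}$)
$\frac{1}{J{\left(1 \right)} + \left(y{\left(16 \right)} - \left(-1\right)^{2}\right)} = \frac{1}{1^{2} - \frac{39}{35}} = \frac{1}{1 - \frac{39}{35}} = \frac{1}{- \frac{4}{35}} = - \frac{35}{4}$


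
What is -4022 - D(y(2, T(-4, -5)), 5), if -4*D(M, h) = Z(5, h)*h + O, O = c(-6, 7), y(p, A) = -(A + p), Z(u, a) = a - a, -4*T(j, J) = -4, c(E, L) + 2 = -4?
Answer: -8047/2 ≈ -4023.5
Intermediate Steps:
c(E, L) = -6 (c(E, L) = -2 - 4 = -6)
T(j, J) = 1 (T(j, J) = -¼*(-4) = 1)
Z(u, a) = 0
y(p, A) = -A - p
O = -6
D(M, h) = 3/2 (D(M, h) = -(0*h - 6)/4 = -(0 - 6)/4 = -¼*(-6) = 3/2)
-4022 - D(y(2, T(-4, -5)), 5) = -4022 - 1*3/2 = -4022 - 3/2 = -8047/2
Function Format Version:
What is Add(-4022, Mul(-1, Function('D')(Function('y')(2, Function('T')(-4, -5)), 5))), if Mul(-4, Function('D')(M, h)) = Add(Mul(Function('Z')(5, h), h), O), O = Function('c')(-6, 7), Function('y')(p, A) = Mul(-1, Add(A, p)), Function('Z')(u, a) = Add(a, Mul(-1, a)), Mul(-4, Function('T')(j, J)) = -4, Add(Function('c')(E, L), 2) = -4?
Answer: Rational(-8047, 2) ≈ -4023.5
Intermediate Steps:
Function('c')(E, L) = -6 (Function('c')(E, L) = Add(-2, -4) = -6)
Function('T')(j, J) = 1 (Function('T')(j, J) = Mul(Rational(-1, 4), -4) = 1)
Function('Z')(u, a) = 0
Function('y')(p, A) = Add(Mul(-1, A), Mul(-1, p))
O = -6
Function('D')(M, h) = Rational(3, 2) (Function('D')(M, h) = Mul(Rational(-1, 4), Add(Mul(0, h), -6)) = Mul(Rational(-1, 4), Add(0, -6)) = Mul(Rational(-1, 4), -6) = Rational(3, 2))
Add(-4022, Mul(-1, Function('D')(Function('y')(2, Function('T')(-4, -5)), 5))) = Add(-4022, Mul(-1, Rational(3, 2))) = Add(-4022, Rational(-3, 2)) = Rational(-8047, 2)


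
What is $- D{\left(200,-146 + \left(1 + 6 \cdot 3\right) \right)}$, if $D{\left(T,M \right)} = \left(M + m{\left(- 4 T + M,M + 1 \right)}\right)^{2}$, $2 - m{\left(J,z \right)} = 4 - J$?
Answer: $-1115136$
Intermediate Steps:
$m{\left(J,z \right)} = -2 + J$ ($m{\left(J,z \right)} = 2 - \left(4 - J\right) = 2 + \left(-4 + J\right) = -2 + J$)
$D{\left(T,M \right)} = \left(-2 - 4 T + 2 M\right)^{2}$ ($D{\left(T,M \right)} = \left(M - \left(2 - M + 4 T\right)\right)^{2} = \left(-2 - 4 T + 2 M\right)^{2}$)
$- D{\left(200,-146 + \left(1 + 6 \cdot 3\right) \right)} = - 4 \left(1 - \left(-146 + \left(1 + 6 \cdot 3\right)\right) + 2 \cdot 200\right)^{2} = - 4 \left(1 - \left(-146 + \left(1 + 18\right)\right) + 400\right)^{2} = - 4 \left(1 - \left(-146 + 19\right) + 400\right)^{2} = - 4 \left(1 - -127 + 400\right)^{2} = - 4 \left(1 + 127 + 400\right)^{2} = - 4 \cdot 528^{2} = - 4 \cdot 278784 = \left(-1\right) 1115136 = -1115136$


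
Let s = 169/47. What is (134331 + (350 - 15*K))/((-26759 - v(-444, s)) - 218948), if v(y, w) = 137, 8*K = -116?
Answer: -269797/491688 ≈ -0.54872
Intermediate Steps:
K = -29/2 (K = (⅛)*(-116) = -29/2 ≈ -14.500)
s = 169/47 (s = 169*(1/47) = 169/47 ≈ 3.5957)
(134331 + (350 - 15*K))/((-26759 - v(-444, s)) - 218948) = (134331 + (350 - 15*(-29/2)))/((-26759 - 1*137) - 218948) = (134331 + (350 + 435/2))/((-26759 - 137) - 218948) = (134331 + 1135/2)/(-26896 - 218948) = (269797/2)/(-245844) = (269797/2)*(-1/245844) = -269797/491688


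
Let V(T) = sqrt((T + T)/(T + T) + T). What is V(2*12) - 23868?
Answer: -23863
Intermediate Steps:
V(T) = sqrt(1 + T) (V(T) = sqrt((2*T)/((2*T)) + T) = sqrt((2*T)*(1/(2*T)) + T) = sqrt(1 + T))
V(2*12) - 23868 = sqrt(1 + 2*12) - 23868 = sqrt(1 + 24) - 23868 = sqrt(25) - 23868 = 5 - 23868 = -23863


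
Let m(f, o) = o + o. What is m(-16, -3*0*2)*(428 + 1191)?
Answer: 0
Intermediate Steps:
m(f, o) = 2*o
m(-16, -3*0*2)*(428 + 1191) = (2*(-3*0*2))*(428 + 1191) = (2*(0*2))*1619 = (2*0)*1619 = 0*1619 = 0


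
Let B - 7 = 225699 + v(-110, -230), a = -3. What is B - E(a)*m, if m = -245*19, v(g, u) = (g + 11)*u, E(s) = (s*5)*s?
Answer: 457951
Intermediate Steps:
E(s) = 5*s² (E(s) = (5*s)*s = 5*s²)
v(g, u) = u*(11 + g) (v(g, u) = (11 + g)*u = u*(11 + g))
m = -4655
B = 248476 (B = 7 + (225699 - 230*(11 - 110)) = 7 + (225699 - 230*(-99)) = 7 + (225699 + 22770) = 7 + 248469 = 248476)
B - E(a)*m = 248476 - 5*(-3)²*(-4655) = 248476 - 5*9*(-4655) = 248476 - 45*(-4655) = 248476 - 1*(-209475) = 248476 + 209475 = 457951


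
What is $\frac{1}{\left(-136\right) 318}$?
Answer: $- \frac{1}{43248} \approx -2.3122 \cdot 10^{-5}$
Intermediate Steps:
$\frac{1}{\left(-136\right) 318} = \frac{1}{-43248} = - \frac{1}{43248}$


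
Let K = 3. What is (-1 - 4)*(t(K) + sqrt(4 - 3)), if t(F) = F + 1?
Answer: -25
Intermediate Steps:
t(F) = 1 + F
(-1 - 4)*(t(K) + sqrt(4 - 3)) = (-1 - 4)*((1 + 3) + sqrt(4 - 3)) = -5*(4 + sqrt(1)) = -5*(4 + 1) = -5*5 = -25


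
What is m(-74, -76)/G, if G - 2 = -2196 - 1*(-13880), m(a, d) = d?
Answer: -38/5843 ≈ -0.0065035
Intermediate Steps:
G = 11686 (G = 2 + (-2196 - 1*(-13880)) = 2 + (-2196 + 13880) = 2 + 11684 = 11686)
m(-74, -76)/G = -76/11686 = -76*1/11686 = -38/5843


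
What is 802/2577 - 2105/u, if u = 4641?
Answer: -189167/1328873 ≈ -0.14235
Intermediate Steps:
802/2577 - 2105/u = 802/2577 - 2105/4641 = -189167/1328873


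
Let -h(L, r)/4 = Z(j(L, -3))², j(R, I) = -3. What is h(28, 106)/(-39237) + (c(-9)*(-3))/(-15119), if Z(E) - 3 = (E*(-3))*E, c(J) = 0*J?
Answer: 768/13079 ≈ 0.058720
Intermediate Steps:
c(J) = 0
Z(E) = 3 - 3*E² (Z(E) = 3 + (E*(-3))*E = 3 + (-3*E)*E = 3 - 3*E²)
h(L, r) = -2304 (h(L, r) = -4*(3 - 3*(-3)²)² = -4*(3 - 3*9)² = -4*(3 - 27)² = -4*(-24)² = -4*576 = -2304)
h(28, 106)/(-39237) + (c(-9)*(-3))/(-15119) = -2304/(-39237) + (0*(-3))/(-15119) = -2304*(-1/39237) + 0*(-1/15119) = 768/13079 + 0 = 768/13079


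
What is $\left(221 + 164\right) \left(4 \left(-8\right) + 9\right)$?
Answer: $-8855$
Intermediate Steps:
$\left(221 + 164\right) \left(4 \left(-8\right) + 9\right) = 385 \left(-32 + 9\right) = 385 \left(-23\right) = -8855$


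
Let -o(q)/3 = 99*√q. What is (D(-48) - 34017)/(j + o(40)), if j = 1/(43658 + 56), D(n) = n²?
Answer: 44719422/217496509717889 + 1161189699104952*√10/217496509717889 ≈ 16.883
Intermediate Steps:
o(q) = -297*√q
j = 1/43714 ≈ 2.2876e-5
(D(-48) - 34017)/(j + o(40)) = ((-48)² - 34017)/(1/43714 - 594*√10) = (2304 - 34017)/(1/43714 - 594*√10) = -31713/(1/43714 - 594*√10)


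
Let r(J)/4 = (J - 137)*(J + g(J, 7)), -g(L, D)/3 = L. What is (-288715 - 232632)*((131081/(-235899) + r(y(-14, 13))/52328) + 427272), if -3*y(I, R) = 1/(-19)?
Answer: -124081832535913470708145/557028544599 ≈ -2.2276e+11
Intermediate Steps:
g(L, D) = -3*L
y(I, R) = 1/57 (y(I, R) = -⅓/(-19) = -⅓*(-1/19) = 1/57)
r(J) = -8*J*(-137 + J) (r(J) = 4*((J - 137)*(J - 3*J)) = 4*((-137 + J)*(-2*J)) = 4*(-2*J*(-137 + J)) = -8*J*(-137 + J))
(-288715 - 232632)*((131081/(-235899) + r(y(-14, 13))/52328) + 427272) = (-288715 - 232632)*((131081/(-235899) + (8*(1/57)*(137 - 1*1/57))/52328) + 427272) = -521347*((131081*(-1/235899) + (8*(1/57)*(137 - 1/57))*(1/52328)) + 427272) = -521347*((-131081/235899 + (8*(1/57)*(7808/57))*(1/52328)) + 427272) = -521347*((-131081/235899 + (62464/3249)*(1/52328)) + 427272) = -521347*((-131081/235899 + 7808/21251709) + 427272) = -521347*(-309317040893/557028544599 + 427272) = -521347*238002390990863035/557028544599 = -124081832535913470708145/557028544599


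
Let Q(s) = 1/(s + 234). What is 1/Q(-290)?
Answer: -56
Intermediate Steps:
Q(s) = 1/(234 + s)
1/Q(-290) = 1/(1/(234 - 290)) = 1/(1/(-56)) = 1/(-1/56) = -56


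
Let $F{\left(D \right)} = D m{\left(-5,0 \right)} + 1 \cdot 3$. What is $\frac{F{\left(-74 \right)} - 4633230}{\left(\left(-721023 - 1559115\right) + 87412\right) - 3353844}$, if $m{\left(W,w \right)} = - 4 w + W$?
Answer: $\frac{4632857}{5546570} \approx 0.83527$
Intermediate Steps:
$m{\left(W,w \right)} = W - 4 w$
$F{\left(D \right)} = 3 - 5 D$ ($F{\left(D \right)} = D \left(-5 - 0\right) + 1 \cdot 3 = D \left(-5 + 0\right) + 3 = D \left(-5\right) + 3 = - 5 D + 3 = 3 - 5 D$)
$\frac{F{\left(-74 \right)} - 4633230}{\left(\left(-721023 - 1559115\right) + 87412\right) - 3353844} = \frac{\left(3 - -370\right) - 4633230}{\left(\left(-721023 - 1559115\right) + 87412\right) - 3353844} = \frac{\left(3 + 370\right) - 4633230}{\left(-2280138 + 87412\right) - 3353844} = \frac{373 - 4633230}{-2192726 - 3353844} = - \frac{4632857}{-5546570} = \left(-4632857\right) \left(- \frac{1}{5546570}\right) = \frac{4632857}{5546570}$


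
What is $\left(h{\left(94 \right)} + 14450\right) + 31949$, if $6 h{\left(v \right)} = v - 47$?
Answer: $\frac{278441}{6} \approx 46407.0$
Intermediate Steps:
$h{\left(v \right)} = - \frac{47}{6} + \frac{v}{6}$ ($h{\left(v \right)} = \frac{v - 47}{6} = \frac{-47 + v}{6} = - \frac{47}{6} + \frac{v}{6}$)
$\left(h{\left(94 \right)} + 14450\right) + 31949 = \left(\left(- \frac{47}{6} + \frac{1}{6} \cdot 94\right) + 14450\right) + 31949 = \left(\left(- \frac{47}{6} + \frac{47}{3}\right) + 14450\right) + 31949 = \left(\frac{47}{6} + 14450\right) + 31949 = \frac{86747}{6} + 31949 = \frac{278441}{6}$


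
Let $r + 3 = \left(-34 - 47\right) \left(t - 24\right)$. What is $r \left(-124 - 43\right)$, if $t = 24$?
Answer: $501$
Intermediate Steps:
$r = -3$ ($r = -3 + \left(-34 - 47\right) \left(24 - 24\right) = -3 - 0 = -3 + 0 = -3$)
$r \left(-124 - 43\right) = - 3 \left(-124 - 43\right) = \left(-3\right) \left(-167\right) = 501$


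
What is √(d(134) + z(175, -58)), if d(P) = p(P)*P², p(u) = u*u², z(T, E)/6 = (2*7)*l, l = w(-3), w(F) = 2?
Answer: 2*√10801000898 ≈ 2.0786e+5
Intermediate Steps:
l = 2
z(T, E) = 168 (z(T, E) = 6*((2*7)*2) = 6*(14*2) = 6*28 = 168)
p(u) = u³
d(P) = P⁵ (d(P) = P³*P² = P⁵)
√(d(134) + z(175, -58)) = √(134⁵ + 168) = √(43204003424 + 168) = √43204003592 = 2*√10801000898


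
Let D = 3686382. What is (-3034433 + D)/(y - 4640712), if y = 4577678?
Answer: -651949/63034 ≈ -10.343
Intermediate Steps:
(-3034433 + D)/(y - 4640712) = (-3034433 + 3686382)/(4577678 - 4640712) = 651949/(-63034) = 651949*(-1/63034) = -651949/63034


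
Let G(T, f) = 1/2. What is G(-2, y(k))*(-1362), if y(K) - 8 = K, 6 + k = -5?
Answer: -681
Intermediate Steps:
k = -11 (k = -6 - 5 = -11)
y(K) = 8 + K
G(T, f) = ½
G(-2, y(k))*(-1362) = (½)*(-1362) = -681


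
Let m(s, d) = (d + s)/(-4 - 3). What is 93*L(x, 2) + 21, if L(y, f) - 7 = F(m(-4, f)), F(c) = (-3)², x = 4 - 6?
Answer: 1509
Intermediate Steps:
m(s, d) = -d/7 - s/7 (m(s, d) = (d + s)/(-7) = (d + s)*(-⅐) = -d/7 - s/7)
x = -2
F(c) = 9
L(y, f) = 16 (L(y, f) = 7 + 9 = 16)
93*L(x, 2) + 21 = 93*16 + 21 = 1488 + 21 = 1509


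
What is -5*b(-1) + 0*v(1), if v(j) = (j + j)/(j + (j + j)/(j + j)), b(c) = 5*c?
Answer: 25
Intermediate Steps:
v(j) = 2*j/(1 + j) (v(j) = (2*j)/(j + (2*j)/((2*j))) = (2*j)/(j + (2*j)*(1/(2*j))) = (2*j)/(j + 1) = (2*j)/(1 + j) = 2*j/(1 + j))
-5*b(-1) + 0*v(1) = -25*(-1) + 0*(2*1/(1 + 1)) = -5*(-5) + 0*(2*1/2) = 25 + 0*(2*1*(1/2)) = 25 + 0*1 = 25 + 0 = 25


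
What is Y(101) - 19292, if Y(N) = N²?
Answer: -9091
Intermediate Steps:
Y(101) - 19292 = 101² - 19292 = 10201 - 19292 = -9091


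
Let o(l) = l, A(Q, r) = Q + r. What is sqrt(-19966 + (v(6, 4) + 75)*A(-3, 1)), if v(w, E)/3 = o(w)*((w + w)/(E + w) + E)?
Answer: 2*I*sqrt(126895)/5 ≈ 142.49*I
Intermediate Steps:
v(w, E) = 3*w*(E + 2*w/(E + w)) (v(w, E) = 3*(w*((w + w)/(E + w) + E)) = 3*(w*((2*w)/(E + w) + E)) = 3*(w*(2*w/(E + w) + E)) = 3*(w*(E + 2*w/(E + w))) = 3*w*(E + 2*w/(E + w)))
sqrt(-19966 + (v(6, 4) + 75)*A(-3, 1)) = sqrt(-19966 + (3*6*(4**2 + 2*6 + 4*6)/(4 + 6) + 75)*(-3 + 1)) = sqrt(-19966 + (3*6*(16 + 12 + 24)/10 + 75)*(-2)) = sqrt(-19966 + (3*6*(1/10)*52 + 75)*(-2)) = sqrt(-19966 + (468/5 + 75)*(-2)) = sqrt(-19966 + (843/5)*(-2)) = sqrt(-19966 - 1686/5) = sqrt(-101516/5) = 2*I*sqrt(126895)/5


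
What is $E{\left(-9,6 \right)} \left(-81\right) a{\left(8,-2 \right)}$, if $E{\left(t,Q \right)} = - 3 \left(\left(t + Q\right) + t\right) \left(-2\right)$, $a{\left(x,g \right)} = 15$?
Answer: $87480$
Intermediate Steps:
$E{\left(t,Q \right)} = 6 Q + 12 t$ ($E{\left(t,Q \right)} = - 3 \left(\left(Q + t\right) + t\right) \left(-2\right) = - 3 \left(Q + 2 t\right) \left(-2\right) = \left(- 6 t - 3 Q\right) \left(-2\right) = 6 Q + 12 t$)
$E{\left(-9,6 \right)} \left(-81\right) a{\left(8,-2 \right)} = \left(6 \cdot 6 + 12 \left(-9\right)\right) \left(-81\right) 15 = \left(36 - 108\right) \left(-81\right) 15 = \left(-72\right) \left(-81\right) 15 = 5832 \cdot 15 = 87480$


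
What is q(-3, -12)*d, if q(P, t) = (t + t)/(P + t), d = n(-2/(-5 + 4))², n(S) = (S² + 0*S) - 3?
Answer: 8/5 ≈ 1.6000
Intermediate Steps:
n(S) = -3 + S² (n(S) = (S² + 0) - 3 = S² - 3 = -3 + S²)
d = 1 (d = (-3 + (-2/(-5 + 4))²)² = (-3 + (-2/(-1))²)² = (-3 + (-2*(-1))²)² = (-3 + 2²)² = (-3 + 4)² = 1² = 1)
q(P, t) = 2*t/(P + t) (q(P, t) = (2*t)/(P + t) = 2*t/(P + t))
q(-3, -12)*d = (2*(-12)/(-3 - 12))*1 = (2*(-12)/(-15))*1 = (2*(-12)*(-1/15))*1 = (8/5)*1 = 8/5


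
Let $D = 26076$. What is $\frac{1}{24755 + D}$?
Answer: $\frac{1}{50831} \approx 1.9673 \cdot 10^{-5}$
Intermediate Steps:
$\frac{1}{24755 + D} = \frac{1}{24755 + 26076} = \frac{1}{50831}$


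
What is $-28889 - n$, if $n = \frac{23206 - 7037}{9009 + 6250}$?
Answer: $- \frac{440833420}{15259} \approx -28890.0$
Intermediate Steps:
$n = \frac{16169}{15259} \approx 1.0596$
$-28889 - n = -28889 - \frac{16169}{15259} = - \frac{440833420}{15259}$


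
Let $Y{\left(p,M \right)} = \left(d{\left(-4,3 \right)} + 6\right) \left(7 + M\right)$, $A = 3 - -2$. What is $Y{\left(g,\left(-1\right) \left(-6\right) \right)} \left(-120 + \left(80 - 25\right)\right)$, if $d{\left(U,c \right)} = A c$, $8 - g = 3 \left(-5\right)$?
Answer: $-17745$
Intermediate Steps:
$A = 5$ ($A = 3 + 2 = 5$)
$g = 23$ ($g = 8 - 3 \left(-5\right) = 8 - -15 = 8 + 15 = 23$)
$d{\left(U,c \right)} = 5 c$
$Y{\left(p,M \right)} = 147 + 21 M$ ($Y{\left(p,M \right)} = \left(5 \cdot 3 + 6\right) \left(7 + M\right) = \left(15 + 6\right) \left(7 + M\right) = 21 \left(7 + M\right) = 147 + 21 M$)
$Y{\left(g,\left(-1\right) \left(-6\right) \right)} \left(-120 + \left(80 - 25\right)\right) = \left(147 + 21 \left(\left(-1\right) \left(-6\right)\right)\right) \left(-120 + \left(80 - 25\right)\right) = \left(147 + 21 \cdot 6\right) \left(-120 + 55\right) = \left(147 + 126\right) \left(-65\right) = 273 \left(-65\right) = -17745$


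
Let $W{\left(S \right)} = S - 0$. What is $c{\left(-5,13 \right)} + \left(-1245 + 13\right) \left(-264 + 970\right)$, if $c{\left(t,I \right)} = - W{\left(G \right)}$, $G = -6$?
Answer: $-869786$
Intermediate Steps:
$W{\left(S \right)} = S$ ($W{\left(S \right)} = S + 0 = S$)
$c{\left(t,I \right)} = 6$ ($c{\left(t,I \right)} = \left(-1\right) \left(-6\right) = 6$)
$c{\left(-5,13 \right)} + \left(-1245 + 13\right) \left(-264 + 970\right) = 6 + \left(-1245 + 13\right) \left(-264 + 970\right) = 6 - 869792 = -869786$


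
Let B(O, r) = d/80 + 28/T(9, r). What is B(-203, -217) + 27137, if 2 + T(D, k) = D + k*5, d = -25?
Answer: 33432367/1232 ≈ 27137.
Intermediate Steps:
T(D, k) = -2 + D + 5*k (T(D, k) = -2 + (D + k*5) = -2 + (D + 5*k) = -2 + D + 5*k)
B(O, r) = -5/16 + 28/(7 + 5*r) (B(O, r) = -25/80 + 28/(-2 + 9 + 5*r) = -25*1/80 + 28/(7 + 5*r) = -5/16 + 28/(7 + 5*r))
B(-203, -217) + 27137 = (413 - 25*(-217))/(16*(7 + 5*(-217))) + 27137 = (413 + 5425)/(16*(7 - 1085)) + 27137 = (1/16)*5838/(-1078) + 27137 = (1/16)*(-1/1078)*5838 + 27137 = -417/1232 + 27137 = 33432367/1232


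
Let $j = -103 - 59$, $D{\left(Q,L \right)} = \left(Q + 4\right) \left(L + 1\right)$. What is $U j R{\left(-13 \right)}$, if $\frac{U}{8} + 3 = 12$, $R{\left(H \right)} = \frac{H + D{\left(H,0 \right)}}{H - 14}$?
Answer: $-9504$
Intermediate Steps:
$D{\left(Q,L \right)} = \left(1 + L\right) \left(4 + Q\right)$ ($D{\left(Q,L \right)} = \left(4 + Q\right) \left(1 + L\right) = \left(1 + L\right) \left(4 + Q\right)$)
$R{\left(H \right)} = \frac{4 + 2 H}{-14 + H}$ ($R{\left(H \right)} = \frac{H + \left(4 + H + 4 \cdot 0 + 0 H\right)}{H - 14} = \frac{H + \left(4 + H + 0 + 0\right)}{-14 + H} = \frac{H + \left(4 + H\right)}{-14 + H} = \frac{4 + 2 H}{-14 + H}$)
$j = -162$
$U = 72$ ($U = -24 + 8 \cdot 12 = -24 + 96 = 72$)
$U j R{\left(-13 \right)} = 72 \left(-162\right) \frac{2 \left(2 - 13\right)}{-14 - 13} = - 11664 \cdot 2 \frac{1}{-27} \left(-11\right) = - 11664 \cdot 2 \left(- \frac{1}{27}\right) \left(-11\right) = \left(-11664\right) \frac{22}{27} = -9504$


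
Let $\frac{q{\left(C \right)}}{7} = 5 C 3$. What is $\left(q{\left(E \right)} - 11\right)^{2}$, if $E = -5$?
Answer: $287296$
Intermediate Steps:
$q{\left(C \right)} = 105 C$ ($q{\left(C \right)} = 7 \cdot 5 C 3 = 7 \cdot 15 C = 105 C$)
$\left(q{\left(E \right)} - 11\right)^{2} = \left(105 \left(-5\right) - 11\right)^{2} = \left(-525 - 11\right)^{2} = \left(-536\right)^{2} = 287296$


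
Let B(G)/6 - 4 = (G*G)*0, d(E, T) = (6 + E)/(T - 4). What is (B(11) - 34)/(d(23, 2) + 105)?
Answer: -20/181 ≈ -0.11050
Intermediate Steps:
d(E, T) = (6 + E)/(-4 + T)
B(G) = 24 (B(G) = 24 + 6*((G*G)*0) = 24 + 6*(G²*0) = 24 + 6*0 = 24 + 0 = 24)
(B(11) - 34)/(d(23, 2) + 105) = (24 - 34)/((6 + 23)/(-4 + 2) + 105) = -10/(29/(-2) + 105) = -10/(-½*29 + 105) = -10/(-29/2 + 105) = -10/181/2 = -10*2/181 = -20/181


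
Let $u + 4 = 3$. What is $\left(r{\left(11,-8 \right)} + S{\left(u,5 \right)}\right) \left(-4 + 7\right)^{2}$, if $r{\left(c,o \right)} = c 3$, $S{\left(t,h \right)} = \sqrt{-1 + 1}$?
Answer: $297$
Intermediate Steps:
$u = -1$ ($u = -4 + 3 = -1$)
$S{\left(t,h \right)} = 0$ ($S{\left(t,h \right)} = \sqrt{0} = 0$)
$r{\left(c,o \right)} = 3 c$
$\left(r{\left(11,-8 \right)} + S{\left(u,5 \right)}\right) \left(-4 + 7\right)^{2} = \left(3 \cdot 11 + 0\right) \left(-4 + 7\right)^{2} = \left(33 + 0\right) 3^{2} = 33 \cdot 9 = 297$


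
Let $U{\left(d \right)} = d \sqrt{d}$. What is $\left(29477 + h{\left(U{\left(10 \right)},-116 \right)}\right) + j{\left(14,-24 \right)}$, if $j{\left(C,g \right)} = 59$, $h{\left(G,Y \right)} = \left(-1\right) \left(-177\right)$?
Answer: $29713$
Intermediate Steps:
$U{\left(d \right)} = d^{\frac{3}{2}}$
$h{\left(G,Y \right)} = 177$
$\left(29477 + h{\left(U{\left(10 \right)},-116 \right)}\right) + j{\left(14,-24 \right)} = \left(29477 + 177\right) + 59 = 29654 + 59 = 29713$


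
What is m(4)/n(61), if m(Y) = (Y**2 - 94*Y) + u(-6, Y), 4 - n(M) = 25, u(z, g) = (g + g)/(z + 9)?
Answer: 1072/63 ≈ 17.016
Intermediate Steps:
u(z, g) = 2*g/(9 + z) (u(z, g) = (2*g)/(9 + z) = 2*g/(9 + z))
n(M) = -21 (n(M) = 4 - 1*25 = 4 - 25 = -21)
m(Y) = Y**2 - 280*Y/3 (m(Y) = (Y**2 - 94*Y) + 2*Y/(9 - 6) = (Y**2 - 94*Y) + 2*Y/3 = Y**2 - 280*Y/3)
m(4)/n(61) = ((1/3)*4*(-280 + 3*4))/(-21) = ((1/3)*4*(-280 + 12))*(-1/21) = ((1/3)*4*(-268))*(-1/21) = -1072/3*(-1/21) = 1072/63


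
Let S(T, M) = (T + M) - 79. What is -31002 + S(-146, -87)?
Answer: -31314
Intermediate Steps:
S(T, M) = -79 + M + T (S(T, M) = (M + T) - 79 = -79 + M + T)
-31002 + S(-146, -87) = -31002 + (-79 - 87 - 146) = -31002 - 312 = -31314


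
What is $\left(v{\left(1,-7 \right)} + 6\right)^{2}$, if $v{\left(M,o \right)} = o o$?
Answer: $3025$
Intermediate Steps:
$v{\left(M,o \right)} = o^{2}$
$\left(v{\left(1,-7 \right)} + 6\right)^{2} = \left(\left(-7\right)^{2} + 6\right)^{2} = \left(49 + 6\right)^{2} = 55^{2} = 3025$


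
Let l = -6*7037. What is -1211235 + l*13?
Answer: -1760121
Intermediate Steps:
l = -42222
-1211235 + l*13 = -1211235 - 42222*13 = -1211235 - 548886 = -1760121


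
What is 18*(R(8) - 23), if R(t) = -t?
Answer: -558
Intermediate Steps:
18*(R(8) - 23) = 18*(-1*8 - 23) = 18*(-8 - 23) = 18*(-31) = -558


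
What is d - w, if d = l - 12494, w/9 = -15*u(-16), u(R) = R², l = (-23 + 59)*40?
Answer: 23506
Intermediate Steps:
l = 1440 (l = 36*40 = 1440)
w = -34560 (w = 9*(-15*(-16)²) = 9*(-15*256) = 9*(-3840) = -34560)
d = -11054 (d = 1440 - 12494 = -11054)
d - w = -11054 - 1*(-34560) = -11054 + 34560 = 23506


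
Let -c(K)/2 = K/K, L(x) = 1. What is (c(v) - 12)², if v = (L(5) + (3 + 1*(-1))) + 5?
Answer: 196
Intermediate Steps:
v = 8 (v = (1 + (3 + 1*(-1))) + 5 = (1 + (3 - 1)) + 5 = (1 + 2) + 5 = 3 + 5 = 8)
c(K) = -2 (c(K) = -2*K/K = -2*1 = -2)
(c(v) - 12)² = (-2 - 12)² = (-14)² = 196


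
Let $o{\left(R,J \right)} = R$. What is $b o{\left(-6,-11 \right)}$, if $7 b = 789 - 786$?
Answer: $- \frac{18}{7} \approx -2.5714$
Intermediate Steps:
$b = \frac{3}{7}$ ($b = \frac{789 - 786}{7} = \frac{1}{7} \cdot 3 = \frac{3}{7} \approx 0.42857$)
$b o{\left(-6,-11 \right)} = \frac{3}{7} \left(-6\right) = - \frac{18}{7}$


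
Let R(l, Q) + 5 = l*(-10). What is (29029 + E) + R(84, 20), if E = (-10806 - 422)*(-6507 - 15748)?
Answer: 249907324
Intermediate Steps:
R(l, Q) = -5 - 10*l (R(l, Q) = -5 + l*(-10) = -5 - 10*l)
E = 249879140 (E = -11228*(-22255) = 249879140)
(29029 + E) + R(84, 20) = (29029 + 249879140) + (-5 - 10*84) = 249908169 + (-5 - 840) = 249908169 - 845 = 249907324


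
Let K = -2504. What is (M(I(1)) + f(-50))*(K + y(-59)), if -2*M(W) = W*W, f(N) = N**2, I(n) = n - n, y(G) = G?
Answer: -6407500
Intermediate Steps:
I(n) = 0
M(W) = -W**2/2 (M(W) = -W*W/2 = -W**2/2)
(M(I(1)) + f(-50))*(K + y(-59)) = (-1/2*0**2 + (-50)**2)*(-2504 - 59) = (-1/2*0 + 2500)*(-2563) = (0 + 2500)*(-2563) = 2500*(-2563) = -6407500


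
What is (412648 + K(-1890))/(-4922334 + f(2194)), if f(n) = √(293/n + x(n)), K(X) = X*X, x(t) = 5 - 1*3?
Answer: -43033687672659408/53159242184573183 - 3984748*√10270114/53159242184573183 ≈ -0.80952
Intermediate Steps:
x(t) = 2 (x(t) = 5 - 3 = 2)
K(X) = X²
f(n) = √(2 + 293/n) (f(n) = √(293/n + 2) = √(2 + 293/n))
(412648 + K(-1890))/(-4922334 + f(2194)) = (412648 + (-1890)²)/(-4922334 + √(2 + 293/2194)) = (412648 + 3572100)/(-4922334 + √(2 + 293*(1/2194))) = 3984748/(-4922334 + √(2 + 293/2194)) = 3984748/(-4922334 + √(4681/2194)) = 3984748/(-4922334 + √10270114/2194)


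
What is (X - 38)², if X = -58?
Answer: 9216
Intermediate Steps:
(X - 38)² = (-58 - 38)² = (-96)² = 9216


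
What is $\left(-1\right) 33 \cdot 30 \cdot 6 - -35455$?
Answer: $29515$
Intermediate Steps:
$\left(-1\right) 33 \cdot 30 \cdot 6 - -35455 = \left(-33\right) 30 \cdot 6 + 35455 = \left(-990\right) 6 + 35455 = -5940 + 35455 = 29515$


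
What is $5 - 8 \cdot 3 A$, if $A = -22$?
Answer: $533$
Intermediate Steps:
$5 - 8 \cdot 3 A = 5 - 8 \cdot 3 \left(-22\right) = 5 - -528 = 5 + 528 = 533$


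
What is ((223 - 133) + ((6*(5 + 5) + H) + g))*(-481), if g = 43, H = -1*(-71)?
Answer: -126984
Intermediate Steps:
H = 71
((223 - 133) + ((6*(5 + 5) + H) + g))*(-481) = ((223 - 133) + ((6*(5 + 5) + 71) + 43))*(-481) = (90 + ((6*10 + 71) + 43))*(-481) = (90 + ((60 + 71) + 43))*(-481) = (90 + (131 + 43))*(-481) = (90 + 174)*(-481) = 264*(-481) = -126984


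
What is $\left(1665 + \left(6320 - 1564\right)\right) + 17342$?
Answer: $23763$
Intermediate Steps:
$\left(1665 + \left(6320 - 1564\right)\right) + 17342 = \left(1665 + 4756\right) + 17342 = 6421 + 17342 = 23763$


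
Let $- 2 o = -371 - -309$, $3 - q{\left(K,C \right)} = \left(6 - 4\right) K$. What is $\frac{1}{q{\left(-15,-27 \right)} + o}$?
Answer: $\frac{1}{64} \approx 0.015625$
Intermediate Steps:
$q{\left(K,C \right)} = 3 - 2 K$ ($q{\left(K,C \right)} = 3 - \left(6 - 4\right) K = 3 - 2 K$)
$o = 31$ ($o = - \frac{-371 - -309}{2} = - \frac{-371 + 309}{2} = \left(- \frac{1}{2}\right) \left(-62\right) = 31$)
$\frac{1}{q{\left(-15,-27 \right)} + o} = \frac{1}{\left(3 - -30\right) + 31} = \frac{1}{\left(3 + 30\right) + 31} = \frac{1}{33 + 31} = \frac{1}{64}$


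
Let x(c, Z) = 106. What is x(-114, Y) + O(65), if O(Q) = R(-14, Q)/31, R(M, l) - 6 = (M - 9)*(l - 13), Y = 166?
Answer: 2096/31 ≈ 67.613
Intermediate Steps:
R(M, l) = 6 + (-13 + l)*(-9 + M) (R(M, l) = 6 + (M - 9)*(l - 13) = 6 + (-9 + M)*(-13 + l) = 6 + (-13 + l)*(-9 + M))
O(Q) = 305/31 - 23*Q/31 (O(Q) = (123 - 13*(-14) - 9*Q - 14*Q)/31 = (123 + 182 - 9*Q - 14*Q)*(1/31) = (305 - 23*Q)*(1/31) = 305/31 - 23*Q/31)
x(-114, Y) + O(65) = 106 + (305/31 - 23/31*65) = 106 + (305/31 - 1495/31) = 106 - 1190/31 = 2096/31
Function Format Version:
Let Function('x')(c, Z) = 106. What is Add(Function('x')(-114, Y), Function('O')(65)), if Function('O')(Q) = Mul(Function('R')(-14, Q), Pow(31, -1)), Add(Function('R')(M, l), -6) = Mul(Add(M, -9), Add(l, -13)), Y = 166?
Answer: Rational(2096, 31) ≈ 67.613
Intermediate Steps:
Function('R')(M, l) = Add(6, Mul(Add(-13, l), Add(-9, M))) (Function('R')(M, l) = Add(6, Mul(Add(M, -9), Add(l, -13))) = Add(6, Mul(Add(-9, M), Add(-13, l))) = Add(6, Mul(Add(-13, l), Add(-9, M))))
Function('O')(Q) = Add(Rational(305, 31), Mul(Rational(-23, 31), Q)) (Function('O')(Q) = Mul(Add(123, Mul(-13, -14), Mul(-9, Q), Mul(-14, Q)), Pow(31, -1)) = Mul(Add(123, 182, Mul(-9, Q), Mul(-14, Q)), Rational(1, 31)) = Mul(Add(305, Mul(-23, Q)), Rational(1, 31)) = Add(Rational(305, 31), Mul(Rational(-23, 31), Q)))
Add(Function('x')(-114, Y), Function('O')(65)) = Add(106, Add(Rational(305, 31), Mul(Rational(-23, 31), 65))) = Add(106, Add(Rational(305, 31), Rational(-1495, 31))) = Add(106, Rational(-1190, 31)) = Rational(2096, 31)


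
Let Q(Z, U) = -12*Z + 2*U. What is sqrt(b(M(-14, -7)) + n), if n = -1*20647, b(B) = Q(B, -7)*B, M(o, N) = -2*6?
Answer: I*sqrt(22207) ≈ 149.02*I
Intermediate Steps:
M(o, N) = -12
b(B) = B*(-14 - 12*B) (b(B) = (-12*B + 2*(-7))*B = (-12*B - 14)*B = (-14 - 12*B)*B = B*(-14 - 12*B))
n = -20647
sqrt(b(M(-14, -7)) + n) = sqrt(-2*(-12)*(7 + 6*(-12)) - 20647) = sqrt(-2*(-12)*(7 - 72) - 20647) = sqrt(-2*(-12)*(-65) - 20647) = sqrt(-1560 - 20647) = sqrt(-22207) = I*sqrt(22207)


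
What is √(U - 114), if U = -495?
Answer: I*√609 ≈ 24.678*I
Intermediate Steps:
√(U - 114) = √(-495 - 114) = √(-609) = I*√609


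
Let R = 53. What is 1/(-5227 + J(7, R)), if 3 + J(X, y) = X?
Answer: -1/5223 ≈ -0.00019146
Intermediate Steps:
J(X, y) = -3 + X
1/(-5227 + J(7, R)) = 1/(-5227 + (-3 + 7)) = 1/(-5227 + 4) = 1/(-5223) = -1/5223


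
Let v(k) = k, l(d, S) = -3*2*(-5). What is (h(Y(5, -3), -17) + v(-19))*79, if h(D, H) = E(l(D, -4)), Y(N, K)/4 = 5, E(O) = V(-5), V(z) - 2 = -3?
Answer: -1580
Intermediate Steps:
l(d, S) = 30 (l(d, S) = -6*(-5) = 30)
V(z) = -1 (V(z) = 2 - 3 = -1)
E(O) = -1
Y(N, K) = 20 (Y(N, K) = 4*5 = 20)
h(D, H) = -1
(h(Y(5, -3), -17) + v(-19))*79 = (-1 - 19)*79 = -20*79 = -1580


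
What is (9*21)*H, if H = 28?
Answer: 5292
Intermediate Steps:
(9*21)*H = (9*21)*28 = 189*28 = 5292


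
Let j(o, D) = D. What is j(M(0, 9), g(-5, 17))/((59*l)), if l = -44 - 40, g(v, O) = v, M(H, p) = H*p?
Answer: 5/4956 ≈ 0.0010089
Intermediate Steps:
l = -84
j(M(0, 9), g(-5, 17))/((59*l)) = -5/(59*(-84)) = -5/(-4956) = -5*(-1/4956) = 5/4956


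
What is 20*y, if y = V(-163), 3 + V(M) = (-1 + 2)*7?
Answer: 80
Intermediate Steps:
V(M) = 4 (V(M) = -3 + (-1 + 2)*7 = -3 + 1*7 = -3 + 7 = 4)
y = 4
20*y = 20*4 = 80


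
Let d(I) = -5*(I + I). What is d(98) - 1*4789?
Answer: -5769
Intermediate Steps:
d(I) = -10*I
d(98) - 1*4789 = -10*98 - 1*4789 = -980 - 4789 = -5769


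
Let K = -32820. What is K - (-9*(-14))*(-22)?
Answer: -30048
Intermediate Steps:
K - (-9*(-14))*(-22) = -32820 - (-9*(-14))*(-22) = -32820 - 126*(-22) = -32820 - 1*(-2772) = -32820 + 2772 = -30048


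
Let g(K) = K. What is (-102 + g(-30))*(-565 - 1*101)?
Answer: 87912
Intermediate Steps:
(-102 + g(-30))*(-565 - 1*101) = (-102 - 30)*(-565 - 1*101) = -132*(-565 - 101) = -132*(-666) = 87912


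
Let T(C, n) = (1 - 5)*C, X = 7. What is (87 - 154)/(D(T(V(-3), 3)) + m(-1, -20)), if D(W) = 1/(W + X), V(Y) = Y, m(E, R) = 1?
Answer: -1273/20 ≈ -63.650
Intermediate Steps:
T(C, n) = -4*C
D(W) = 1/(7 + W) (D(W) = 1/(W + 7) = 1/(7 + W))
(87 - 154)/(D(T(V(-3), 3)) + m(-1, -20)) = (87 - 154)/(1/(7 - 4*(-3)) + 1) = -67/(1/(7 + 12) + 1) = -67/(1/19 + 1) = -67/20/19 = -67*19/20 = -1273/20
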